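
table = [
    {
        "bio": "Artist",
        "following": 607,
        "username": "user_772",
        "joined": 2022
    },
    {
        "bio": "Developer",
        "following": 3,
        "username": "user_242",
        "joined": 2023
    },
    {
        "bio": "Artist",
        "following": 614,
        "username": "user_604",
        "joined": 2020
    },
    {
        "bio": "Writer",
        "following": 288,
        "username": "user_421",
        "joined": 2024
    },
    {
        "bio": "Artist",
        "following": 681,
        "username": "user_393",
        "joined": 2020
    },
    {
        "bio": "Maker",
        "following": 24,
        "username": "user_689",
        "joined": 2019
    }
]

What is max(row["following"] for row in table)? 681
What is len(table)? 6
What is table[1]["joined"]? 2023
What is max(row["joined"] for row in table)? 2024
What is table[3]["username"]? "user_421"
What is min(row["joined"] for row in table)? 2019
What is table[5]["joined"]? 2019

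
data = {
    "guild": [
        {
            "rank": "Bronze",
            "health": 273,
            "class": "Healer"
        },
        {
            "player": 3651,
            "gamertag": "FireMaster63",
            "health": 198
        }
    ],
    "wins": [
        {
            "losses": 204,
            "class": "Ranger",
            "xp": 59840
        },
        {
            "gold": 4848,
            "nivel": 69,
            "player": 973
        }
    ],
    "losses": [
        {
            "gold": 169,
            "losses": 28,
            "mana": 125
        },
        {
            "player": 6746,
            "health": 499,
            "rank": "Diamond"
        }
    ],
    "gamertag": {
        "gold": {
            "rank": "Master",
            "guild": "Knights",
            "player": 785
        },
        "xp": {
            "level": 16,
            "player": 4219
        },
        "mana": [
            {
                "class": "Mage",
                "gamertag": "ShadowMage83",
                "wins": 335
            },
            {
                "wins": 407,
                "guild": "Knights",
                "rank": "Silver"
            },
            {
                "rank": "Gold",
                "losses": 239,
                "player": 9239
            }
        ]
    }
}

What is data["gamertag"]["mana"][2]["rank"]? "Gold"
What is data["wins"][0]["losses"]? 204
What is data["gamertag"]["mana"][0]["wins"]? 335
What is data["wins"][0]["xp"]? 59840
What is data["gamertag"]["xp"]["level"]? 16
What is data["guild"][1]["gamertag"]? "FireMaster63"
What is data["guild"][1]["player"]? 3651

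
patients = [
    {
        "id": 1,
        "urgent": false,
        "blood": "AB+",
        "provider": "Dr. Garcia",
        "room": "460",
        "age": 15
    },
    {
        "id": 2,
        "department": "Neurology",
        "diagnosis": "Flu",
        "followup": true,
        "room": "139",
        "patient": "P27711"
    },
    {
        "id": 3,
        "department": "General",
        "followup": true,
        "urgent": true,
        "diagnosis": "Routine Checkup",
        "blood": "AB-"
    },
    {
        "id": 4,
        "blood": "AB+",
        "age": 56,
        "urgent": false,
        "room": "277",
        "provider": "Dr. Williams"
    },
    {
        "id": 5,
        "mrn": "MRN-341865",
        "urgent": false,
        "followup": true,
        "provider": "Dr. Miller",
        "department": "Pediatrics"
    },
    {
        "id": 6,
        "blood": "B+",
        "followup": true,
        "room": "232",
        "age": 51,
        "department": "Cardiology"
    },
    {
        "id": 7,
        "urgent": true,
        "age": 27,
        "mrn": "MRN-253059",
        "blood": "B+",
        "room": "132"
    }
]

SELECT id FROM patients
[1, 2, 3, 4, 5, 6, 7]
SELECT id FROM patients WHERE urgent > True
[]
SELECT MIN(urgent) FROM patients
False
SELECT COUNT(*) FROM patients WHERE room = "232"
1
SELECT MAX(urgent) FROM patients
True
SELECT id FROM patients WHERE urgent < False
[]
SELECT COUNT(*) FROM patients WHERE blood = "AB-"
1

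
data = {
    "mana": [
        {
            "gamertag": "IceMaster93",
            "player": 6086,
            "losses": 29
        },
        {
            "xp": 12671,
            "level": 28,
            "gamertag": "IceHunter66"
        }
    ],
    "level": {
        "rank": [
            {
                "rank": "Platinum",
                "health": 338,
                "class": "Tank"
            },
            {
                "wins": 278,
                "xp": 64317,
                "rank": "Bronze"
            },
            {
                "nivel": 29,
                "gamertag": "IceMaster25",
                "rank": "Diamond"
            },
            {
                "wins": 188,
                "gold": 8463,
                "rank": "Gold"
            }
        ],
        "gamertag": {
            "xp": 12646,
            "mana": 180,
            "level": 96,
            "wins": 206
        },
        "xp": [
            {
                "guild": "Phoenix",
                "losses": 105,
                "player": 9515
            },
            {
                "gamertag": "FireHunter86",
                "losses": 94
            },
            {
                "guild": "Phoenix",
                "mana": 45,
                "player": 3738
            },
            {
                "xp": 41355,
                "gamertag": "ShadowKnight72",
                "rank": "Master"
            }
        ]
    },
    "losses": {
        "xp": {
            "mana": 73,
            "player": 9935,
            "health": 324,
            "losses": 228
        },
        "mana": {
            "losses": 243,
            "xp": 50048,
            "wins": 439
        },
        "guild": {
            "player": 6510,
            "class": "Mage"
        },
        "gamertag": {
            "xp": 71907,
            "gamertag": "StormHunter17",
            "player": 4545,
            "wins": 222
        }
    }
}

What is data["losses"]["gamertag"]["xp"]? 71907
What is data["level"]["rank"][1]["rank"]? "Bronze"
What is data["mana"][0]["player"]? 6086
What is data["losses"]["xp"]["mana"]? 73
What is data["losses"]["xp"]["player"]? 9935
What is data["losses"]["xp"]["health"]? 324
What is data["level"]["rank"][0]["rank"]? "Platinum"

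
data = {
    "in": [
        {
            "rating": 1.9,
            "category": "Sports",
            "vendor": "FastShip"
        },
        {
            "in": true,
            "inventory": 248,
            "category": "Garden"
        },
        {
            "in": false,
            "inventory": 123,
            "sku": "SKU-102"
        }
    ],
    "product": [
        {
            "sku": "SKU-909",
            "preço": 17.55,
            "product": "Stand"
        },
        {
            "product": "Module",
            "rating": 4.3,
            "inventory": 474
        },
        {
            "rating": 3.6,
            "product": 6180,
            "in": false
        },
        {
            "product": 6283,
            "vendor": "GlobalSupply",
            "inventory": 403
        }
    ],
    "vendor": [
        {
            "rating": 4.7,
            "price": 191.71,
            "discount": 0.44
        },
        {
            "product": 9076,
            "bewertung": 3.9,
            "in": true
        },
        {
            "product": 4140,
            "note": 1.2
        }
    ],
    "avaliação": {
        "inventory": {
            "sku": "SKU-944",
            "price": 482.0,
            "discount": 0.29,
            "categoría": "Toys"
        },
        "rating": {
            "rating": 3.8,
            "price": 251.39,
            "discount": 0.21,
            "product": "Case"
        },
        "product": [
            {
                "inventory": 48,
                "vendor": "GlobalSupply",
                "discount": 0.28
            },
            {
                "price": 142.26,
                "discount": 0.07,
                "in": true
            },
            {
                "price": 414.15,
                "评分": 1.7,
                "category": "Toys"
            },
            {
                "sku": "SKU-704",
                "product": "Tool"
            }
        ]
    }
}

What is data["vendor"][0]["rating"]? 4.7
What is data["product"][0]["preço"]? 17.55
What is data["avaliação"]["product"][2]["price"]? 414.15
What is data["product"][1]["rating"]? 4.3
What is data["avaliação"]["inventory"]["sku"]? "SKU-944"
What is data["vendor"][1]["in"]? True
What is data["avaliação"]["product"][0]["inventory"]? 48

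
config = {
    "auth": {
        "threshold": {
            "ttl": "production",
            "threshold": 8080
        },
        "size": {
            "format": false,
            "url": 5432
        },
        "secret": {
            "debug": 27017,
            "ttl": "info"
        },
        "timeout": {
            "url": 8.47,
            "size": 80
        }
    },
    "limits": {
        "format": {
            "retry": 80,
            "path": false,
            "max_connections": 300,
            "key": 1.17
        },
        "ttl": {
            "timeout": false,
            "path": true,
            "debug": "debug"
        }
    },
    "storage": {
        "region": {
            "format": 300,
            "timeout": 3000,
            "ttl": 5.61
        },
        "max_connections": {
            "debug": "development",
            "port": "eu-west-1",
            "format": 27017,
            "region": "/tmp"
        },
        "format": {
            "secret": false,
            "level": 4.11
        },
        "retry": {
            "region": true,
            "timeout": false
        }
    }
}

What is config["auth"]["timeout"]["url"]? 8.47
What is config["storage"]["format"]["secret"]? False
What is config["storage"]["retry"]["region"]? True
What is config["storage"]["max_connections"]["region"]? "/tmp"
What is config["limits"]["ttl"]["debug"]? "debug"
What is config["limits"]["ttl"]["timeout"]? False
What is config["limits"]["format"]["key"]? 1.17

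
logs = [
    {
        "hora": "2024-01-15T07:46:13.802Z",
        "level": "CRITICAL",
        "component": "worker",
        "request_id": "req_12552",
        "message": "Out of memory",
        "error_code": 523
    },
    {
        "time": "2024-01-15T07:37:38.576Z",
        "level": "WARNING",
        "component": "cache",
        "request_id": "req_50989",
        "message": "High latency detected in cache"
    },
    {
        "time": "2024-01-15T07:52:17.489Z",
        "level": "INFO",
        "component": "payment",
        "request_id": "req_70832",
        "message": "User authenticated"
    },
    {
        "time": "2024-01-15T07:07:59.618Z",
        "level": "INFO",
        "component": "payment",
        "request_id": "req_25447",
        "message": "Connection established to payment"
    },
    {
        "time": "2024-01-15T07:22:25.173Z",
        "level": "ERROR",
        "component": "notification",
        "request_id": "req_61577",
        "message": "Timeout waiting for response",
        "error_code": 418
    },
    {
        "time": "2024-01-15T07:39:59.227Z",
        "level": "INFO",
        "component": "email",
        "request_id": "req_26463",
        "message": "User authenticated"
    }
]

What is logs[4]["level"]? "ERROR"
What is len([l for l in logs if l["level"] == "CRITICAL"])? 1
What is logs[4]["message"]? "Timeout waiting for response"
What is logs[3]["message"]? "Connection established to payment"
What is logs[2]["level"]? "INFO"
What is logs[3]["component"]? "payment"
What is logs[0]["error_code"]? 523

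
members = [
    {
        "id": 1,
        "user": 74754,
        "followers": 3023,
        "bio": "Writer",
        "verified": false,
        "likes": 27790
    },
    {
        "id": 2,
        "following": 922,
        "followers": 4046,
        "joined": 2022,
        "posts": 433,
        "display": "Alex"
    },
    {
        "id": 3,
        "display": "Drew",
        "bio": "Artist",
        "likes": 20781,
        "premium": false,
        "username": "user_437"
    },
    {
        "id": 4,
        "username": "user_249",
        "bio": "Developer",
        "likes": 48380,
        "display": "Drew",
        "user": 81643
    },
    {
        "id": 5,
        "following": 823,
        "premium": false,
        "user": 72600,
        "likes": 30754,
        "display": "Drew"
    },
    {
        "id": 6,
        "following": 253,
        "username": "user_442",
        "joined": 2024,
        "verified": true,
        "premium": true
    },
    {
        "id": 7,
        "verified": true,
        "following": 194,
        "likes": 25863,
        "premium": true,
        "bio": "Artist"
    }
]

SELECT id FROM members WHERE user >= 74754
[1, 4]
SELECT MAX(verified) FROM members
True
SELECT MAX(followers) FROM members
4046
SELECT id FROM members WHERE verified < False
[]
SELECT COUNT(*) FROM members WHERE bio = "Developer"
1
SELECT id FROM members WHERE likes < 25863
[3]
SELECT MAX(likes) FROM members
48380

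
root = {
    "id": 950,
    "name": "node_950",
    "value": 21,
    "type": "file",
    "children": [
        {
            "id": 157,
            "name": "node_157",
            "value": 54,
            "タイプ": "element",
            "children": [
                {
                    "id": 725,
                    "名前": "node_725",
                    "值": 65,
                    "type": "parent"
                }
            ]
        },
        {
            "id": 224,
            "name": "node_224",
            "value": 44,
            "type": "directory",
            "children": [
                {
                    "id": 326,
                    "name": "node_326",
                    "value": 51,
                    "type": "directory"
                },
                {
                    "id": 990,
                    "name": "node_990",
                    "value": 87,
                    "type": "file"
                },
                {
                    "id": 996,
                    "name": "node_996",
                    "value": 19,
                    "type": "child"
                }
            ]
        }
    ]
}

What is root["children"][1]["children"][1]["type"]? "file"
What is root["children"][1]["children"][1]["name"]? "node_990"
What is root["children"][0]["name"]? "node_157"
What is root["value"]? 21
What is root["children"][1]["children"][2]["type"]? "child"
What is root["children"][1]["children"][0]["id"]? 326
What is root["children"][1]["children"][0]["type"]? "directory"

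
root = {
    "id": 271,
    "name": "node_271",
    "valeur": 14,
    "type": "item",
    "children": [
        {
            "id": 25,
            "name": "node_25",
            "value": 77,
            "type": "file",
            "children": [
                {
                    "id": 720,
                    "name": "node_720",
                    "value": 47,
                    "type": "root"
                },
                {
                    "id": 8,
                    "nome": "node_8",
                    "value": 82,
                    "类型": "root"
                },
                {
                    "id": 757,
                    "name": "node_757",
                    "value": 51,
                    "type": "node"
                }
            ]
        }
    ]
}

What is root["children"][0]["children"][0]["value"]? 47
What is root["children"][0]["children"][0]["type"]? "root"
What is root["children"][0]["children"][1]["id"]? 8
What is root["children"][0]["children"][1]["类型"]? "root"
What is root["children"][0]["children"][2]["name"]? "node_757"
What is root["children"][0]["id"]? 25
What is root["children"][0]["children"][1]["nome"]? "node_8"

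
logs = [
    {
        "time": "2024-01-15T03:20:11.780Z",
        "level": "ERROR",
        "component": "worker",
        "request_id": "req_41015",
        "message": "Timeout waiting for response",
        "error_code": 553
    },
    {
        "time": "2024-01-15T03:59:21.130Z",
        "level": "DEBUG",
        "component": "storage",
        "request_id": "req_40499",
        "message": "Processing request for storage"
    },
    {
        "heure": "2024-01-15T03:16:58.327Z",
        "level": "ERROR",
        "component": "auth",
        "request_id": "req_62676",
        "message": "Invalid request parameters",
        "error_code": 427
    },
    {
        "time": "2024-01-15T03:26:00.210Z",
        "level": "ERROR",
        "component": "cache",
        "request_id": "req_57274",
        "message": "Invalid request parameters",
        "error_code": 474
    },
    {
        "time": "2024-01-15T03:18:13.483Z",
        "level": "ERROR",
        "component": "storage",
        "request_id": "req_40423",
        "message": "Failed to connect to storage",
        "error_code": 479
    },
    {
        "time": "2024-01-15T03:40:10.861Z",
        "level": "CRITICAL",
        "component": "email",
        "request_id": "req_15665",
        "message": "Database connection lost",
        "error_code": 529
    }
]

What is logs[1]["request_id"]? "req_40499"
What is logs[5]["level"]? "CRITICAL"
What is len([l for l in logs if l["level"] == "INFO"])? 0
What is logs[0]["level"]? "ERROR"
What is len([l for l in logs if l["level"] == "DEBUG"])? 1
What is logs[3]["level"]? "ERROR"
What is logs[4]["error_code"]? 479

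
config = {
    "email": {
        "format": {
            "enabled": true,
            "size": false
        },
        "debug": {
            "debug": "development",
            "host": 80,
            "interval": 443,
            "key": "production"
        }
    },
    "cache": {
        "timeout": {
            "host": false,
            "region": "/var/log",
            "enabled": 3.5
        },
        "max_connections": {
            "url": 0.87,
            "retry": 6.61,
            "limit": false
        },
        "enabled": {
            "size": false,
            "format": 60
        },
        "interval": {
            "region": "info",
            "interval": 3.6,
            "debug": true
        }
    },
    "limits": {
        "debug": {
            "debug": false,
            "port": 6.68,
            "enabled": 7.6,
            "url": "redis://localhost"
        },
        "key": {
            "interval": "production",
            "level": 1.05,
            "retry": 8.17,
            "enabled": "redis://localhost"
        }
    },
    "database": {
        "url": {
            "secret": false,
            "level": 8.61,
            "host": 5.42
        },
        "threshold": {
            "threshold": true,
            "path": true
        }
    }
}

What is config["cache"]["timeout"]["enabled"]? 3.5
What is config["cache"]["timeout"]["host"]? False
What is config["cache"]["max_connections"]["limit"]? False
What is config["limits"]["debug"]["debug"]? False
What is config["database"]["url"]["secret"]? False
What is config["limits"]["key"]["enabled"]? "redis://localhost"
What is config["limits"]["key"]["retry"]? 8.17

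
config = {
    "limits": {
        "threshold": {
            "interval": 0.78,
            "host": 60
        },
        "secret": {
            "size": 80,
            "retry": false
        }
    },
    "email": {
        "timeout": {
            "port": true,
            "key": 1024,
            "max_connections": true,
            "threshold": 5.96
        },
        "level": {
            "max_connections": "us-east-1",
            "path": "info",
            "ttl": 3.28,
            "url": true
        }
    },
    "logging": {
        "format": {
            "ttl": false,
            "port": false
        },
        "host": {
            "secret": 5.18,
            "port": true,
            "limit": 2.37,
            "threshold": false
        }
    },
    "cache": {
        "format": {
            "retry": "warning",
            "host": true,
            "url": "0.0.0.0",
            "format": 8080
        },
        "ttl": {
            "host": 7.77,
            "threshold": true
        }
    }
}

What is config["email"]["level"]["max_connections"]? "us-east-1"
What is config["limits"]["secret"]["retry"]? False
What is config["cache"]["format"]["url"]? "0.0.0.0"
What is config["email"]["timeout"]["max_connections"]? True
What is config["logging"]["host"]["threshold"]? False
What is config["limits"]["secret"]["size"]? 80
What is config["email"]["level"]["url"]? True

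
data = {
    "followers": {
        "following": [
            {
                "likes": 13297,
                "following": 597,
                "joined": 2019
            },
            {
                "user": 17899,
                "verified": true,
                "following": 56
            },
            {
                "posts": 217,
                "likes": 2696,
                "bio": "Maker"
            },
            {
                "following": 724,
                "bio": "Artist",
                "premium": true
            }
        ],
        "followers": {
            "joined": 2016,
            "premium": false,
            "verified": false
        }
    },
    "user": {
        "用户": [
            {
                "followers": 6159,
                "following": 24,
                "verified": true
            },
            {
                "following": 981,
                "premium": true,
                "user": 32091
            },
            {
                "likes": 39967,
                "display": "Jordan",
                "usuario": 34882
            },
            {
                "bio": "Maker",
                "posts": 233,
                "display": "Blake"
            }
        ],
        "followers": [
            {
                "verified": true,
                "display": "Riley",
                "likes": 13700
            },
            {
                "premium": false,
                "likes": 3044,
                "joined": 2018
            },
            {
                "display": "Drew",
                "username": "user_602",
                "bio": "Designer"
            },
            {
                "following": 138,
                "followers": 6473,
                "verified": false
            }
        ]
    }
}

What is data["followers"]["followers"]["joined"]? 2016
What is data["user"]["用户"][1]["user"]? 32091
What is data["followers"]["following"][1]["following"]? 56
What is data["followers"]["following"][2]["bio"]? "Maker"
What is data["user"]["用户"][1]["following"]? 981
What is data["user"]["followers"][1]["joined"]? 2018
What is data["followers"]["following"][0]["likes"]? 13297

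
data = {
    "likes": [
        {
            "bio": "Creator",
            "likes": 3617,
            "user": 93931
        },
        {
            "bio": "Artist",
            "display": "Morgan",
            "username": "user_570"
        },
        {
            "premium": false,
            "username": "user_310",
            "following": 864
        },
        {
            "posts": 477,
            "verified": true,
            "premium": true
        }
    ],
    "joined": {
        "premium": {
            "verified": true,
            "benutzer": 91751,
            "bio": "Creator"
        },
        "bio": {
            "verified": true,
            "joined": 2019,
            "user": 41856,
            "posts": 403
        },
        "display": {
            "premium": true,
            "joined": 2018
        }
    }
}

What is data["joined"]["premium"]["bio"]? "Creator"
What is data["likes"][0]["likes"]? 3617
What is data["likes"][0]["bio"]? "Creator"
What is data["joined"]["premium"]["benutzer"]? 91751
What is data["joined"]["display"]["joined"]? 2018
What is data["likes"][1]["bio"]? "Artist"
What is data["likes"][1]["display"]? "Morgan"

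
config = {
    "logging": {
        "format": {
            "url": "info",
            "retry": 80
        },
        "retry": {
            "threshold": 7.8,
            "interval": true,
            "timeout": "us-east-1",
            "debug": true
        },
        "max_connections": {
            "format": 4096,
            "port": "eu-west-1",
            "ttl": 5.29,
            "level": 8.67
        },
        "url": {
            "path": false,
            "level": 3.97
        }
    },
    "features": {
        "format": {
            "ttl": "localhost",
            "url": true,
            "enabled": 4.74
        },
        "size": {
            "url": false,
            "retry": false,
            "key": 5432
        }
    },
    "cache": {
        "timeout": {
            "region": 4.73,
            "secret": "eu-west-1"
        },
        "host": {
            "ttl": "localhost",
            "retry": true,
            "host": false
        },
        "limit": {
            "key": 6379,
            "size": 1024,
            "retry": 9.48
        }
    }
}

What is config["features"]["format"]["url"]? True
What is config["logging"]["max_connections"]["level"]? 8.67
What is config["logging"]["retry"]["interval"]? True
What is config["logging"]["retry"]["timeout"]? "us-east-1"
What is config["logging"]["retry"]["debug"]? True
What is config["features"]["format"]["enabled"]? 4.74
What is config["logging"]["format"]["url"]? "info"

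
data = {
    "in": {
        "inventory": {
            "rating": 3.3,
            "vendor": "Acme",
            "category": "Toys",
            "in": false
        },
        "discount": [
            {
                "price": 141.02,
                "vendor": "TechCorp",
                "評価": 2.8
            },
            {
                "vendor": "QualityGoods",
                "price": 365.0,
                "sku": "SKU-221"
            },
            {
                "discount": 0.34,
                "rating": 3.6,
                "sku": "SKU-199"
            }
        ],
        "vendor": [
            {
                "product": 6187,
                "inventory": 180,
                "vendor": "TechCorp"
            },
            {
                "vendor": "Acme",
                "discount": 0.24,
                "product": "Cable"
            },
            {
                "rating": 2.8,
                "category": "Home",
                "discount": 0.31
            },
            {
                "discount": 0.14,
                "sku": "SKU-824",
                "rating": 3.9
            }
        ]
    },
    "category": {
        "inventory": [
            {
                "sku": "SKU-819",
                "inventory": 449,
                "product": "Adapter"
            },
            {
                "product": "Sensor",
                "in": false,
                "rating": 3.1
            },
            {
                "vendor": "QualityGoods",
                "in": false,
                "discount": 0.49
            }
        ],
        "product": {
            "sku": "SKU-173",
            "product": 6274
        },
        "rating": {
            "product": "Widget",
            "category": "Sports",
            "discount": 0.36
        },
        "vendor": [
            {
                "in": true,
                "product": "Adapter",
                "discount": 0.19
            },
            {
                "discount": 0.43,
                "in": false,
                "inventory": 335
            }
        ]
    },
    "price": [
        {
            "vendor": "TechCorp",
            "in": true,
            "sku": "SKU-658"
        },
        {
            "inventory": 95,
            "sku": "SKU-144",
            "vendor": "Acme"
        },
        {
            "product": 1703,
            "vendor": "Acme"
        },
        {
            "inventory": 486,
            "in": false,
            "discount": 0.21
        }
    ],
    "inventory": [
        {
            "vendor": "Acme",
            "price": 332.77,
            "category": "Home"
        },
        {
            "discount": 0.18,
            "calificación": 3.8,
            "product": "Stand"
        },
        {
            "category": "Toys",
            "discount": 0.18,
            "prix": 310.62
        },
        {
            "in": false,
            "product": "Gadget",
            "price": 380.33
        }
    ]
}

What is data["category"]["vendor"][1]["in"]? False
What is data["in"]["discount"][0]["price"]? 141.02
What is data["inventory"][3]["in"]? False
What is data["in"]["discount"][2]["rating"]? 3.6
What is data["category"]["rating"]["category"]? "Sports"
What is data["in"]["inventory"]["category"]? "Toys"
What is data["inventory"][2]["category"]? "Toys"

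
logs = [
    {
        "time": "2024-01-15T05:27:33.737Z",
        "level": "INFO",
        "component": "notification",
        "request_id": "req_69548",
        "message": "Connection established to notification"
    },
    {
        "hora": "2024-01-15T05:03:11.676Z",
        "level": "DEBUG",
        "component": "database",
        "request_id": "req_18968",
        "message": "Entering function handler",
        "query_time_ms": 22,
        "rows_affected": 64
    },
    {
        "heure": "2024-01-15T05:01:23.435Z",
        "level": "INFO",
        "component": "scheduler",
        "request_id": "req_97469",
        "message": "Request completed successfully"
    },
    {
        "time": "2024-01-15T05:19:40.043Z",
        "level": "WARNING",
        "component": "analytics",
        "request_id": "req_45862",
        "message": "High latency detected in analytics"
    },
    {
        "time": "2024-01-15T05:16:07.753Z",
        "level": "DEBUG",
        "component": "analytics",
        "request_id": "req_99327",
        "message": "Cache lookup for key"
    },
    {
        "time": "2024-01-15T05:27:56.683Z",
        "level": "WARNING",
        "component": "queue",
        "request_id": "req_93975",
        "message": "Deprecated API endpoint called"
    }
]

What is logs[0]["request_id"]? "req_69548"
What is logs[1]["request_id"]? "req_18968"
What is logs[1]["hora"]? "2024-01-15T05:03:11.676Z"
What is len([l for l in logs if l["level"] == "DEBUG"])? 2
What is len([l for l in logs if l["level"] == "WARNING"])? 2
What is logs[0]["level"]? "INFO"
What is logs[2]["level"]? "INFO"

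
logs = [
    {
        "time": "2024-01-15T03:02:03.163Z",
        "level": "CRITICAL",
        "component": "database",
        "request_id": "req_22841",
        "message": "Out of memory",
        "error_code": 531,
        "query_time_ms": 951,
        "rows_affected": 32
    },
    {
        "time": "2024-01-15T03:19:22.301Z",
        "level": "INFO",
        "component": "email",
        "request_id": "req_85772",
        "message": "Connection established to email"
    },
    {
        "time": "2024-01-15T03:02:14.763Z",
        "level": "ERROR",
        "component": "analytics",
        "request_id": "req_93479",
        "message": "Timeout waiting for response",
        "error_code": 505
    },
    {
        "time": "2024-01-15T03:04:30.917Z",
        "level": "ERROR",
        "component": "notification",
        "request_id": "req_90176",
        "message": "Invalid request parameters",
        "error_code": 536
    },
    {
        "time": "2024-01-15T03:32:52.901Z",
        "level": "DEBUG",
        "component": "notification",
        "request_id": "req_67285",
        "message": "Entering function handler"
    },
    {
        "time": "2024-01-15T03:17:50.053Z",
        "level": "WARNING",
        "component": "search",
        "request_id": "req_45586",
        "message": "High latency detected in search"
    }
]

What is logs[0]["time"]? "2024-01-15T03:02:03.163Z"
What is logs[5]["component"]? "search"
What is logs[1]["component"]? "email"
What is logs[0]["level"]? "CRITICAL"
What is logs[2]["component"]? "analytics"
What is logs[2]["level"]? "ERROR"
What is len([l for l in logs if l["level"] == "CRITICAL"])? 1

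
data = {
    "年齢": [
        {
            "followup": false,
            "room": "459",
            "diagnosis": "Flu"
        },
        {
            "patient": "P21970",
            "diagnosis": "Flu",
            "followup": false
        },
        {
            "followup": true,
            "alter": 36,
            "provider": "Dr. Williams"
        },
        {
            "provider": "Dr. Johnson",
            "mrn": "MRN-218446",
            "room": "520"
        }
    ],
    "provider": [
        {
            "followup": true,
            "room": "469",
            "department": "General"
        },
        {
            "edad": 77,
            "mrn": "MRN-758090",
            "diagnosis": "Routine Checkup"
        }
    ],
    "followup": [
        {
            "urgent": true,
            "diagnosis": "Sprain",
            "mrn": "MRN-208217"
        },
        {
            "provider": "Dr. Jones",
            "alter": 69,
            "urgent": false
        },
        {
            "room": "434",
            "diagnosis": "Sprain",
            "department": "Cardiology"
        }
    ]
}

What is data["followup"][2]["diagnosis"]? "Sprain"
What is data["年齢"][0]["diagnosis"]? "Flu"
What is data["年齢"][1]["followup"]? False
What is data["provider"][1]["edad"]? 77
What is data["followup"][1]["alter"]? 69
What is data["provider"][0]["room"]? "469"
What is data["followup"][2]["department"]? "Cardiology"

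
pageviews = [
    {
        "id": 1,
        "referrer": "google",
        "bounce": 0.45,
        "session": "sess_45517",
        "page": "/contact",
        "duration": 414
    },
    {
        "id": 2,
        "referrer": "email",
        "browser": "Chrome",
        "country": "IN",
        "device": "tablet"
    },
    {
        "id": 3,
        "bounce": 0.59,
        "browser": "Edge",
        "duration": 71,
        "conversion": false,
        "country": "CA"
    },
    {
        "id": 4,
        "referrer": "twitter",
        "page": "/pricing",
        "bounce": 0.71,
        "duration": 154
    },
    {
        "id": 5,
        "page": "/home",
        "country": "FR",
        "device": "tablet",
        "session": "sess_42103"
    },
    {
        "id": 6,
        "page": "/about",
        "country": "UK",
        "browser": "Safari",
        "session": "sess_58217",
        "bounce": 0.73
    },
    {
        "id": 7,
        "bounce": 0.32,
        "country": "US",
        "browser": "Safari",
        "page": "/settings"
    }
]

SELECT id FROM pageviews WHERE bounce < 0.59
[1, 7]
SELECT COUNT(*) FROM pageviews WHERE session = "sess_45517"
1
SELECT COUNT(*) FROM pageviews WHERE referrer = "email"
1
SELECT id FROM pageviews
[1, 2, 3, 4, 5, 6, 7]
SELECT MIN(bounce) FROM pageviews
0.32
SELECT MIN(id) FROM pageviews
1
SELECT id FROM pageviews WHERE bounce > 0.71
[6]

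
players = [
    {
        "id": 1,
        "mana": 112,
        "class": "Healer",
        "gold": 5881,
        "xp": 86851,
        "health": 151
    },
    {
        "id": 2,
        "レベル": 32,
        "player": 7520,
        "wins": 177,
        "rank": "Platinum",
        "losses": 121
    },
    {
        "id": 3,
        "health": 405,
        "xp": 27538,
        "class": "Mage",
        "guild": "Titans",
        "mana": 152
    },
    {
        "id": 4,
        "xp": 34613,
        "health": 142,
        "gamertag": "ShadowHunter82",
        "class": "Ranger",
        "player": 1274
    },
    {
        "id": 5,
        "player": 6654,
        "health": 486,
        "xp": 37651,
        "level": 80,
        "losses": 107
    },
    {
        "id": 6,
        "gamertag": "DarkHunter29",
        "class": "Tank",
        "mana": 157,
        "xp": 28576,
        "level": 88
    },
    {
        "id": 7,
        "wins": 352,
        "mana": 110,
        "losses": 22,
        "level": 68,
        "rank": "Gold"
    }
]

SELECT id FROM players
[1, 2, 3, 4, 5, 6, 7]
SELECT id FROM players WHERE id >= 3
[3, 4, 5, 6, 7]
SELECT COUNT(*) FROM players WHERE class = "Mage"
1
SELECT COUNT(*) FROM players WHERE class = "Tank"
1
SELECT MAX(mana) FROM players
157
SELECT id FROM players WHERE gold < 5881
[]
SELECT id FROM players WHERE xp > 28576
[1, 4, 5]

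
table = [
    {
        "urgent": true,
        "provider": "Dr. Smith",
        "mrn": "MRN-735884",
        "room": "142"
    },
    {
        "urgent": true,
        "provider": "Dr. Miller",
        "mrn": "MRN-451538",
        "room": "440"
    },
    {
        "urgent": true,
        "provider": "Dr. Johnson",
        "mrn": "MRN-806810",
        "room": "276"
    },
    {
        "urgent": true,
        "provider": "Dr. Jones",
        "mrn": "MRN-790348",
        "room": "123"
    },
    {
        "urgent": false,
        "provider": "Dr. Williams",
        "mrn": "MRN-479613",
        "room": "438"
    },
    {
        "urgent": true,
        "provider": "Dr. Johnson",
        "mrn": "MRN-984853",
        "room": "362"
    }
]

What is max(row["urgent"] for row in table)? True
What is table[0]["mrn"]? "MRN-735884"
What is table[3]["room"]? "123"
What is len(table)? 6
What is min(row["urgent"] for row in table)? False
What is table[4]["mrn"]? "MRN-479613"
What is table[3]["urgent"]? True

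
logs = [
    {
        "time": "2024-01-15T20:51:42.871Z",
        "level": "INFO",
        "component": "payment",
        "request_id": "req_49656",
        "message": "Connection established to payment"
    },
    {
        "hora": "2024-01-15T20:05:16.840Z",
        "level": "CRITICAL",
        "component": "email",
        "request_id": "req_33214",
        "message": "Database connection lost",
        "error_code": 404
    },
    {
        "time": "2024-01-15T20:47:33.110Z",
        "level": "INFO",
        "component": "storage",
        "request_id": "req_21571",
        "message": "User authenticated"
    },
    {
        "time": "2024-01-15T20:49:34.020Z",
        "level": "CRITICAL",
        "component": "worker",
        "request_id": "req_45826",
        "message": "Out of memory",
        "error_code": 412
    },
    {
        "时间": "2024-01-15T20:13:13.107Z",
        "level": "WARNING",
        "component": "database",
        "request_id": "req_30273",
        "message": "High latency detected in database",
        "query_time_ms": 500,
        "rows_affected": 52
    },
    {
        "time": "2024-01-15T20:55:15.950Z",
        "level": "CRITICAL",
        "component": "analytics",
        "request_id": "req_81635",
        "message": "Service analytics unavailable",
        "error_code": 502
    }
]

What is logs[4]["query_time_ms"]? 500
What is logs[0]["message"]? "Connection established to payment"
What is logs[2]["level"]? "INFO"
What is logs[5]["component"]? "analytics"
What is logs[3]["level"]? "CRITICAL"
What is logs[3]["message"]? "Out of memory"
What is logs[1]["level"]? "CRITICAL"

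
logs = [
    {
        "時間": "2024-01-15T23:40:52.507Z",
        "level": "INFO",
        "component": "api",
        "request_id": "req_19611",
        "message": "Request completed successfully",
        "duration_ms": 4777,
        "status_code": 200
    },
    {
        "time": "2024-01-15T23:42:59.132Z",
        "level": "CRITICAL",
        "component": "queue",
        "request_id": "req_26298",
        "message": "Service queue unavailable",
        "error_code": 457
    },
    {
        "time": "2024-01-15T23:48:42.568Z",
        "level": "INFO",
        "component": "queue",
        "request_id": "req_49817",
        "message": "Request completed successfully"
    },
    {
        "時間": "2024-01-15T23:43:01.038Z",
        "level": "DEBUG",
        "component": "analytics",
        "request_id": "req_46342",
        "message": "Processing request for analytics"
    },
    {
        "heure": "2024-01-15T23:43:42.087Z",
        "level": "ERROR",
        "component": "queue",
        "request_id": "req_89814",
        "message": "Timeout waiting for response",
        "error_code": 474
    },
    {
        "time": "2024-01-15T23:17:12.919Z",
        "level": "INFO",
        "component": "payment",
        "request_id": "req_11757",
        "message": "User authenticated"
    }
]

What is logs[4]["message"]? "Timeout waiting for response"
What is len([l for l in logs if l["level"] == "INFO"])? 3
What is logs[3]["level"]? "DEBUG"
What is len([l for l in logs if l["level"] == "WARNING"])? 0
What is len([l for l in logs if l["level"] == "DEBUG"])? 1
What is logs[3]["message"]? "Processing request for analytics"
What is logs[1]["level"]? "CRITICAL"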